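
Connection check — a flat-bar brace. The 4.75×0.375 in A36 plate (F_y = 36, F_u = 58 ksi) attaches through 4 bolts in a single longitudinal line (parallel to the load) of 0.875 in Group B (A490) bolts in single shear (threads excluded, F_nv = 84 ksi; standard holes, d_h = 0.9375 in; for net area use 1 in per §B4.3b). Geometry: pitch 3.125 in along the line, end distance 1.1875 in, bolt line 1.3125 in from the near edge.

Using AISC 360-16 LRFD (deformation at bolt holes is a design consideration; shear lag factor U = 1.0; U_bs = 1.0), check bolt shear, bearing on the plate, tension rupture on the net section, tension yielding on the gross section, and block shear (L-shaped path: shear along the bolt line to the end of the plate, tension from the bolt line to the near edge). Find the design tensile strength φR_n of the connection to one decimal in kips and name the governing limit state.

Bolt shear: A_b = π(0.875)²/4 = 0.60132 in². φR_n = 0.75 × 84 × 0.60132 × 4 × 1 = 151.5 kips.
Bearing (0.375 in plate, F_u = 58 ksi): end bolts L_c = 1.1875 − 0.9375/2 = 0.71875, R_n = min(1.2×0.71875×0.375×58, 2.4×0.875×0.375×58) = 18.759 kips/bolt; interior L_c = 3.125 − 0.9375 = 2.1875, R_n = 45.675 kips/bolt. φR_n = 0.75 × (1×18.759 + 3×45.675) = 116.8 kips.
Tension rupture (net): A_n = (4.75 − 1×1)×0.375 = 1.4063 in² (U = 1.0, A_e = A_n). φR_n = 0.75 × 58 × 1.4063 = 61.2 kips.
Tension yield (gross): A_g = 4.75×0.375 = 1.7813 in². φR_n = 0.90 × 36 × 1.7813 = 57.7 kips.
Block shear: shear path 1×[1.1875+3×3.125] = 1×10.5625 in, A_gv = 3.9609, A_nv = 1×(10.5625 − 3.5×1)×0.375 = 2.6484 in²; tension to near edge: (1.3125 − 0.5×1)×0.375 = 0.30469 in². R_n = min(0.6×58×2.6484, 0.6×36×3.9609) + 1.0×58×0.30469 = min(92.164, 85.555) + 17.672 = 103.23 kips. φR_n = 0.75 × 103.23 = 77.4 kips.
Governing: min(151.5, 116.8, 61.2, 57.7, 77.4) = 57.7 kips → gross-section yield.

57.7 kips (gross-section yield governs)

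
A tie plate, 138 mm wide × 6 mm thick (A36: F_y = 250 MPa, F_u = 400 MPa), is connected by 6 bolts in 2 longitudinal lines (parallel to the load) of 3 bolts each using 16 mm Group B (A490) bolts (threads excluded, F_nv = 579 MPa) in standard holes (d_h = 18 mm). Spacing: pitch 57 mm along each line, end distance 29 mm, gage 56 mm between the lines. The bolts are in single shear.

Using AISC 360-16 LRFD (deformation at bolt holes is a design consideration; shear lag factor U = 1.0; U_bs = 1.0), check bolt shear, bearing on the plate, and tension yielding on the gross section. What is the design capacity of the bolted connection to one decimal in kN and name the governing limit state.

Bolt shear: A_b = π(16)²/4 = 201.06 mm². φR_n = 0.75 × 579 × 201.06 × 6 × 1 = 523.9 kN.
Bearing (6 mm plate, F_u = 400 MPa): end bolts L_c = 29 − 18/2 = 20, R_n = min(1.2×20×6×400, 2.4×16×6×400) = 57.6 kN/bolt; interior L_c = 57 − 18 = 39, R_n = 92.16 kN/bolt. φR_n = 0.75 × (2×57.6 + 4×92.16) = 362.9 kN.
Tension yield (gross): A_g = 138×6 = 828 mm². φR_n = 0.90 × 250 × 828 = 186.3 kN.
Governing: min(523.9, 362.9, 186.3) = 186.3 kN → gross-section yield.

186.3 kN (gross-section yield governs)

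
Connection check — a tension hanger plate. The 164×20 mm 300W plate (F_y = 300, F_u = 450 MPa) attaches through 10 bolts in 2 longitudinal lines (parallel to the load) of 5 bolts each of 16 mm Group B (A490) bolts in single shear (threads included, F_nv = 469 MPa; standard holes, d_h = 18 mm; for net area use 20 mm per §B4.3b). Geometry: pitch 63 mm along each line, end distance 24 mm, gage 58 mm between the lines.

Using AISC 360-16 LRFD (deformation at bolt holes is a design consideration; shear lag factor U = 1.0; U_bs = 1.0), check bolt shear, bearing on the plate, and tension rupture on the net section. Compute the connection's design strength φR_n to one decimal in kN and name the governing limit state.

Bolt shear: A_b = π(16)²/4 = 201.06 mm². φR_n = 0.75 × 469 × 201.06 × 10 × 1 = 707.2 kN.
Bearing (20 mm plate, F_u = 450 MPa): end bolts L_c = 24 − 18/2 = 15, R_n = min(1.2×15×20×450, 2.4×16×20×450) = 162 kN/bolt; interior L_c = 63 − 18 = 45, R_n = 345.6 kN/bolt. φR_n = 0.75 × (2×162 + 8×345.6) = 2316.6 kN.
Tension rupture (net): A_n = (164 − 2×20)×20 = 2480 mm² (U = 1.0, A_e = A_n). φR_n = 0.75 × 450 × 2480 = 837.0 kN.
Governing: min(707.2, 2316.6, 837.0) = 707.2 kN → bolt shear.

707.2 kN (bolt shear governs)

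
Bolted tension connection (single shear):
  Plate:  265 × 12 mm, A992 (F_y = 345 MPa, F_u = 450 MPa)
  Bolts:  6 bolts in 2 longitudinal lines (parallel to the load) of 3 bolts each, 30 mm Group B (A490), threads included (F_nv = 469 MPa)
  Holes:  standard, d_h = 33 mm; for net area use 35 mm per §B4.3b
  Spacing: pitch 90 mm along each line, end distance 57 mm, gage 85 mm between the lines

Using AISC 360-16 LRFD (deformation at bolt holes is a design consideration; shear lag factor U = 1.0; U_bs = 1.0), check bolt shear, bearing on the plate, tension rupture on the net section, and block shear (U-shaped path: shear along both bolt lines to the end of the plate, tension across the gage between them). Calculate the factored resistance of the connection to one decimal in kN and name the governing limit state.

789.8 kN (net-section rupture governs)

Bolt shear: A_b = π(30)²/4 = 706.86 mm². φR_n = 0.75 × 469 × 706.86 × 6 × 1 = 1491.8 kN.
Bearing (12 mm plate, F_u = 450 MPa): end bolts L_c = 57 − 33/2 = 40.5, R_n = min(1.2×40.5×12×450, 2.4×30×12×450) = 262.44 kN/bolt; interior L_c = 90 − 33 = 57, R_n = 369.36 kN/bolt. φR_n = 0.75 × (2×262.44 + 4×369.36) = 1501.7 kN.
Tension rupture (net): A_n = (265 − 2×35)×12 = 2340 mm² (U = 1.0, A_e = A_n). φR_n = 0.75 × 450 × 2340 = 789.8 kN.
Block shear: shear path 2×[57+2×90] = 2×237 mm, A_gv = 5688, A_nv = 2×(237 − 2.5×35)×12 = 3588 mm²; tension across gage: (85 − 1×35)×12 = 600 mm². R_n = min(0.6×450×3588, 0.6×345×5688) + 1.0×450×600 = min(968.76, 1177.4) + 270 = 1238.8 kN. φR_n = 0.75 × 1238.8 = 929.1 kN.
Governing: min(1491.8, 1501.7, 789.8, 929.1) = 789.8 kN → net-section rupture.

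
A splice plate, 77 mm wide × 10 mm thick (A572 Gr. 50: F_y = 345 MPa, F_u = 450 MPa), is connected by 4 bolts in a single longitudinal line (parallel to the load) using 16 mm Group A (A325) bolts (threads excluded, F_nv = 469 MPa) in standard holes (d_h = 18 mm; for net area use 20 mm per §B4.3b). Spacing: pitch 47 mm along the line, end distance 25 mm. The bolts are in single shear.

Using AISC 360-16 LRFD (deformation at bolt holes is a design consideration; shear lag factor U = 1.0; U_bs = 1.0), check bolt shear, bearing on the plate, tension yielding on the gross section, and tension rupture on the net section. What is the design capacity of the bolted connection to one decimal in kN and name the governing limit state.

192.4 kN (net-section rupture governs)

Bolt shear: A_b = π(16)²/4 = 201.06 mm². φR_n = 0.75 × 469 × 201.06 × 4 × 1 = 282.9 kN.
Bearing (10 mm plate, F_u = 450 MPa): end bolts L_c = 25 − 18/2 = 16, R_n = min(1.2×16×10×450, 2.4×16×10×450) = 86.4 kN/bolt; interior L_c = 47 − 18 = 29, R_n = 156.6 kN/bolt. φR_n = 0.75 × (1×86.4 + 3×156.6) = 417.2 kN.
Tension yield (gross): A_g = 77×10 = 770 mm². φR_n = 0.90 × 345 × 770 = 239.1 kN.
Tension rupture (net): A_n = (77 − 1×20)×10 = 570 mm² (U = 1.0, A_e = A_n). φR_n = 0.75 × 450 × 570 = 192.4 kN.
Governing: min(282.9, 417.2, 239.1, 192.4) = 192.4 kN → net-section rupture.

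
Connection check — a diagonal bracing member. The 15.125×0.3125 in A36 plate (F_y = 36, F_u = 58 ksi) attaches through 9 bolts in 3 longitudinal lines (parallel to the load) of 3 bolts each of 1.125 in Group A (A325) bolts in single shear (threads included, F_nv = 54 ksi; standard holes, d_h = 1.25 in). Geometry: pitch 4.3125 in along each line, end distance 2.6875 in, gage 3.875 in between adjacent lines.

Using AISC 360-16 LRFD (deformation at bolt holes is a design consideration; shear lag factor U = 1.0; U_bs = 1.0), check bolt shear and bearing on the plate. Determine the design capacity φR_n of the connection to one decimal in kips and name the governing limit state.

321.2 kips (bearing governs)

Bolt shear: A_b = π(1.125)²/4 = 0.99402 in². φR_n = 0.75 × 54 × 0.99402 × 9 × 1 = 362.3 kips.
Bearing (0.3125 in plate, F_u = 58 ksi): end bolts L_c = 2.6875 − 1.25/2 = 2.0625, R_n = min(1.2×2.0625×0.3125×58, 2.4×1.125×0.3125×58) = 44.859 kips/bolt; interior L_c = 4.3125 − 1.25 = 3.0625, R_n = 48.938 kips/bolt. φR_n = 0.75 × (3×44.859 + 6×48.938) = 321.2 kips.
Governing: min(362.3, 321.2) = 321.2 kips → bearing.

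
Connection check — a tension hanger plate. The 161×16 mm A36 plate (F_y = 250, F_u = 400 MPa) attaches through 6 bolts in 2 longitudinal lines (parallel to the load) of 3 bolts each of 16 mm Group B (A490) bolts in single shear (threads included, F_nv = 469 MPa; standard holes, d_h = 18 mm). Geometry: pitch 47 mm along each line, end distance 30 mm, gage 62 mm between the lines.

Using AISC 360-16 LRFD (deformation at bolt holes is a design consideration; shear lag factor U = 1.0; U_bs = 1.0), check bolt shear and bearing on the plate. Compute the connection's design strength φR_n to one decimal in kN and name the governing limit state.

424.3 kN (bolt shear governs)

Bolt shear: A_b = π(16)²/4 = 201.06 mm². φR_n = 0.75 × 469 × 201.06 × 6 × 1 = 424.3 kN.
Bearing (16 mm plate, F_u = 400 MPa): end bolts L_c = 30 − 18/2 = 21, R_n = min(1.2×21×16×400, 2.4×16×16×400) = 161.28 kN/bolt; interior L_c = 47 − 18 = 29, R_n = 222.72 kN/bolt. φR_n = 0.75 × (2×161.28 + 4×222.72) = 910.1 kN.
Governing: min(424.3, 910.1) = 424.3 kN → bolt shear.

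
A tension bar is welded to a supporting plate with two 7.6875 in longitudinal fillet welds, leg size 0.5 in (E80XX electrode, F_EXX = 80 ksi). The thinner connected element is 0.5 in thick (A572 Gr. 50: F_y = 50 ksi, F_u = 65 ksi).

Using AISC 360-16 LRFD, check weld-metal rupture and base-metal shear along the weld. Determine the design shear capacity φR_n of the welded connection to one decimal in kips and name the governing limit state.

195.7 kips (weld metal governs)

Weld metal: throat = 0.707×0.5 = 0.3535 in, L = 2×7.6875 = 15.375 in. φR_n = 0.75 × 0.6 × 80 × 0.3535 × 15.375 = 195.7 kips.
Base metal shear (0.5 in plate): yield φR_n = 1.0×0.6×50×0.5×15.375 = 230.6 kips; rupture φR_n = 0.75×0.6×65×0.5×15.375 = 224.9 kips; take 224.9 kips (rupture).
Governing: min(195.7, 224.9) = 195.7 kips → weld metal.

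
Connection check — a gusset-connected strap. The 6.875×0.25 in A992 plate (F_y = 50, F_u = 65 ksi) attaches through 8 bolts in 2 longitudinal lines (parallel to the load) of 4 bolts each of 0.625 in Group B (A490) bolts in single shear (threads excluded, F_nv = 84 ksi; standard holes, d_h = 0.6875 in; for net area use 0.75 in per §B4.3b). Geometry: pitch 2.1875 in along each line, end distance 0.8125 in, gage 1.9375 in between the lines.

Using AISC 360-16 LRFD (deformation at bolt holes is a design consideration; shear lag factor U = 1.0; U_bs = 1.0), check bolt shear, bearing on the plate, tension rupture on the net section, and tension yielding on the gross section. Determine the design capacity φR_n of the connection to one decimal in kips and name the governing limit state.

Bolt shear: A_b = π(0.625)²/4 = 0.3068 in². φR_n = 0.75 × 84 × 0.3068 × 8 × 1 = 154.6 kips.
Bearing (0.25 in plate, F_u = 65 ksi): end bolts L_c = 0.8125 − 0.6875/2 = 0.46875, R_n = min(1.2×0.46875×0.25×65, 2.4×0.625×0.25×65) = 9.1406 kips/bolt; interior L_c = 2.1875 − 0.6875 = 1.5, R_n = 24.375 kips/bolt. φR_n = 0.75 × (2×9.1406 + 6×24.375) = 123.4 kips.
Tension rupture (net): A_n = (6.875 − 2×0.75)×0.25 = 1.3438 in² (U = 1.0, A_e = A_n). φR_n = 0.75 × 65 × 1.3438 = 65.5 kips.
Tension yield (gross): A_g = 6.875×0.25 = 1.7188 in². φR_n = 0.90 × 50 × 1.7188 = 77.3 kips.
Governing: min(154.6, 123.4, 65.5, 77.3) = 65.5 kips → net-section rupture.

65.5 kips (net-section rupture governs)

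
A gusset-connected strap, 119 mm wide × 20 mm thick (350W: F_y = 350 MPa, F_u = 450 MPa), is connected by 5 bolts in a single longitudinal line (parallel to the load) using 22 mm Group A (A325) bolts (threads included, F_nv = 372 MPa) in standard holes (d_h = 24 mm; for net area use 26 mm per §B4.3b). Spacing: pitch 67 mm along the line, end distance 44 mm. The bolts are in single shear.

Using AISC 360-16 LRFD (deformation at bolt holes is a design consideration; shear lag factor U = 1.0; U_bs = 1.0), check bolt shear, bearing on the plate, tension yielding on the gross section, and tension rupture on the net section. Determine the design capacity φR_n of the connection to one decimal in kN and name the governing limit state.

Bolt shear: A_b = π(22)²/4 = 380.13 mm². φR_n = 0.75 × 372 × 380.13 × 5 × 1 = 530.3 kN.
Bearing (20 mm plate, F_u = 450 MPa): end bolts L_c = 44 − 24/2 = 32, R_n = min(1.2×32×20×450, 2.4×22×20×450) = 345.6 kN/bolt; interior L_c = 67 − 24 = 43, R_n = 464.4 kN/bolt. φR_n = 0.75 × (1×345.6 + 4×464.4) = 1652.4 kN.
Tension yield (gross): A_g = 119×20 = 2380 mm². φR_n = 0.90 × 350 × 2380 = 749.7 kN.
Tension rupture (net): A_n = (119 − 1×26)×20 = 1860 mm² (U = 1.0, A_e = A_n). φR_n = 0.75 × 450 × 1860 = 627.8 kN.
Governing: min(530.3, 1652.4, 749.7, 627.8) = 530.3 kN → bolt shear.

530.3 kN (bolt shear governs)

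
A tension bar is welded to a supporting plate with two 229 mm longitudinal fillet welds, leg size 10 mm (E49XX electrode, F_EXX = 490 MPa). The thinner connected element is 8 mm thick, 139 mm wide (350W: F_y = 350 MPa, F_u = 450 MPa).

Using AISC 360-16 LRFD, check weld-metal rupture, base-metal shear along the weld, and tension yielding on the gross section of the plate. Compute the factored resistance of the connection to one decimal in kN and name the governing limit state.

Weld metal: throat = 0.707×10 = 7.07 mm, L = 2×229 = 458 mm. φR_n = 0.75 × 0.6 × 490 × 7.07 × 458 = 714.0 kN.
Base metal shear (8 mm plate): yield φR_n = 1.0×0.6×350×8×458 = 769.4 kN; rupture φR_n = 0.75×0.6×450×8×458 = 742.0 kN; take 742.0 kN (rupture).
Tension yield (gross): A_g = 139×8 = 1112 mm². φR_n = 0.90 × 350 × 1112 = 350.3 kN.
Governing: min(714.0, 742.0, 350.3) = 350.3 kN → gross-section yield.

350.3 kN (gross-section yield governs)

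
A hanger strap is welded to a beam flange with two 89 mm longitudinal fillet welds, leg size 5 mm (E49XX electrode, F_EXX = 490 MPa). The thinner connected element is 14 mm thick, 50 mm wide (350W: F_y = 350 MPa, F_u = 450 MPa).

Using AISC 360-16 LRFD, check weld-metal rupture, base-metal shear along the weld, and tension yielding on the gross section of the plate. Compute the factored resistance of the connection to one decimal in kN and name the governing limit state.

Weld metal: throat = 0.707×5 = 3.535 mm, L = 2×89 = 178 mm. φR_n = 0.75 × 0.6 × 490 × 3.535 × 178 = 138.7 kN.
Base metal shear (14 mm plate): yield φR_n = 1.0×0.6×350×14×178 = 523.3 kN; rupture φR_n = 0.75×0.6×450×14×178 = 504.6 kN; take 504.6 kN (rupture).
Tension yield (gross): A_g = 50×14 = 700 mm². φR_n = 0.90 × 350 × 700 = 220.5 kN.
Governing: min(138.7, 504.6, 220.5) = 138.7 kN → weld metal.

138.7 kN (weld metal governs)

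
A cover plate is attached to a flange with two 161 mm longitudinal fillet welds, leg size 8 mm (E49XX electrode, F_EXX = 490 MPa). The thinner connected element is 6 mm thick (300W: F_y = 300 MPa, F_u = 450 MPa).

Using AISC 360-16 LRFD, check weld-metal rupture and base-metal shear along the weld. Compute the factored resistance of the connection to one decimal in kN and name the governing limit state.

347.8 kN (base-metal shear governs)

Weld metal: throat = 0.707×8 = 5.656 mm, L = 2×161 = 322 mm. φR_n = 0.75 × 0.6 × 490 × 5.656 × 322 = 401.6 kN.
Base metal shear (6 mm plate): yield φR_n = 1.0×0.6×300×6×322 = 347.8 kN; rupture φR_n = 0.75×0.6×450×6×322 = 391.2 kN; take 347.8 kN (yield).
Governing: min(401.6, 347.8) = 347.8 kN → base-metal shear.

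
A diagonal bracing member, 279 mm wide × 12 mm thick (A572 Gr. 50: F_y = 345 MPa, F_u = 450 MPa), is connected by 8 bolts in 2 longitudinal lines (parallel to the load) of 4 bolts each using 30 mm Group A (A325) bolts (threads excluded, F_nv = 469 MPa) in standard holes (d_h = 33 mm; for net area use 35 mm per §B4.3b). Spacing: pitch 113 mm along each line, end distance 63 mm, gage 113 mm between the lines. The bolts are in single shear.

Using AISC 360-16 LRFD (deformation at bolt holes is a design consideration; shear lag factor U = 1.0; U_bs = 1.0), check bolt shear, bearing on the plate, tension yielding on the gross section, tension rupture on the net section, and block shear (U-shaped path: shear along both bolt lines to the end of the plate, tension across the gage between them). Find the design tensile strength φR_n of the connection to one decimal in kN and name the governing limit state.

Bolt shear: A_b = π(30)²/4 = 706.86 mm². φR_n = 0.75 × 469 × 706.86 × 8 × 1 = 1989.1 kN.
Bearing (12 mm plate, F_u = 450 MPa): end bolts L_c = 63 − 33/2 = 46.5, R_n = min(1.2×46.5×12×450, 2.4×30×12×450) = 301.32 kN/bolt; interior L_c = 113 − 33 = 80, R_n = 388.8 kN/bolt. φR_n = 0.75 × (2×301.32 + 6×388.8) = 2201.6 kN.
Tension yield (gross): A_g = 279×12 = 3348 mm². φR_n = 0.90 × 345 × 3348 = 1039.6 kN.
Tension rupture (net): A_n = (279 − 2×35)×12 = 2508 mm² (U = 1.0, A_e = A_n). φR_n = 0.75 × 450 × 2508 = 846.5 kN.
Block shear: shear path 2×[63+3×113] = 2×402 mm, A_gv = 9648, A_nv = 2×(402 − 3.5×35)×12 = 6708 mm²; tension across gage: (113 − 1×35)×12 = 936 mm². R_n = min(0.6×450×6708, 0.6×345×9648) + 1.0×450×936 = min(1811.2, 1997.1) + 421.2 = 2232.4 kN. φR_n = 0.75 × 2232.4 = 1674.3 kN.
Governing: min(1989.1, 2201.6, 1039.6, 846.5, 1674.3) = 846.5 kN → net-section rupture.

846.5 kN (net-section rupture governs)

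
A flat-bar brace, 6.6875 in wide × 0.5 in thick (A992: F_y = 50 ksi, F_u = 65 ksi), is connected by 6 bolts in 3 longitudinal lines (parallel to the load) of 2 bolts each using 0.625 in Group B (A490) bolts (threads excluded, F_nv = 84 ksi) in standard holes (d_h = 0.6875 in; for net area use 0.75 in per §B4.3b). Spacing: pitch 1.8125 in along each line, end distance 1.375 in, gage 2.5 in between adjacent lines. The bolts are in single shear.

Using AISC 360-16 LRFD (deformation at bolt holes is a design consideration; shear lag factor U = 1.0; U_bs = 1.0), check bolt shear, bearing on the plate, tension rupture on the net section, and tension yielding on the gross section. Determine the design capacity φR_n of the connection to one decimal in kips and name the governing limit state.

108.2 kips (net-section rupture governs)

Bolt shear: A_b = π(0.625)²/4 = 0.3068 in². φR_n = 0.75 × 84 × 0.3068 × 6 × 1 = 116.0 kips.
Bearing (0.5 in plate, F_u = 65 ksi): end bolts L_c = 1.375 − 0.6875/2 = 1.03125, R_n = min(1.2×1.03125×0.5×65, 2.4×0.625×0.5×65) = 40.219 kips/bolt; interior L_c = 1.8125 − 0.6875 = 1.125, R_n = 43.875 kips/bolt. φR_n = 0.75 × (3×40.219 + 3×43.875) = 189.2 kips.
Tension rupture (net): A_n = (6.6875 − 3×0.75)×0.5 = 2.2188 in² (U = 1.0, A_e = A_n). φR_n = 0.75 × 65 × 2.2188 = 108.2 kips.
Tension yield (gross): A_g = 6.6875×0.5 = 3.3438 in². φR_n = 0.90 × 50 × 3.3438 = 150.5 kips.
Governing: min(116.0, 189.2, 108.2, 150.5) = 108.2 kips → net-section rupture.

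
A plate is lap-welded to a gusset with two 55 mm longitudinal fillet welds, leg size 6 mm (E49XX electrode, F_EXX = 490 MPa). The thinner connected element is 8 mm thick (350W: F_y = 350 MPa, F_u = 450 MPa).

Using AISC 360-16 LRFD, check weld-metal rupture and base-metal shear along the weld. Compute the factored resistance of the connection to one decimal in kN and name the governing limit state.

102.9 kN (weld metal governs)

Weld metal: throat = 0.707×6 = 4.242 mm, L = 2×55 = 110 mm. φR_n = 0.75 × 0.6 × 490 × 4.242 × 110 = 102.9 kN.
Base metal shear (8 mm plate): yield φR_n = 1.0×0.6×350×8×110 = 184.8 kN; rupture φR_n = 0.75×0.6×450×8×110 = 178.2 kN; take 178.2 kN (rupture).
Governing: min(102.9, 178.2) = 102.9 kN → weld metal.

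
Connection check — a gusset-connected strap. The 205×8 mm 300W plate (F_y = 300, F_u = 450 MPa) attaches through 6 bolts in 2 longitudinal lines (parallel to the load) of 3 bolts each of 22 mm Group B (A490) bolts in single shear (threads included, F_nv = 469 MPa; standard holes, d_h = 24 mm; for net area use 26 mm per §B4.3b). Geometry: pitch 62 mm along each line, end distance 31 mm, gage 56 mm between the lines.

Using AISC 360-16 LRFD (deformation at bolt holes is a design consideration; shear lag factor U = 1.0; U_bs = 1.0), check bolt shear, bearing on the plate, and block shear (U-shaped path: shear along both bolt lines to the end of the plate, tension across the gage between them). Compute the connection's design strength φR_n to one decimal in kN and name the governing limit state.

Bolt shear: A_b = π(22)²/4 = 380.13 mm². φR_n = 0.75 × 469 × 380.13 × 6 × 1 = 802.3 kN.
Bearing (8 mm plate, F_u = 450 MPa): end bolts L_c = 31 − 24/2 = 19, R_n = min(1.2×19×8×450, 2.4×22×8×450) = 82.08 kN/bolt; interior L_c = 62 − 24 = 38, R_n = 164.16 kN/bolt. φR_n = 0.75 × (2×82.08 + 4×164.16) = 615.6 kN.
Block shear: shear path 2×[31+2×62] = 2×155 mm, A_gv = 2480, A_nv = 2×(155 − 2.5×26)×8 = 1440 mm²; tension across gage: (56 − 1×26)×8 = 240 mm². R_n = min(0.6×450×1440, 0.6×300×2480) + 1.0×450×240 = min(388.8, 446.4) + 108 = 496.8 kN. φR_n = 0.75 × 496.8 = 372.6 kN.
Governing: min(802.3, 615.6, 372.6) = 372.6 kN → block shear.

372.6 kN (block shear governs)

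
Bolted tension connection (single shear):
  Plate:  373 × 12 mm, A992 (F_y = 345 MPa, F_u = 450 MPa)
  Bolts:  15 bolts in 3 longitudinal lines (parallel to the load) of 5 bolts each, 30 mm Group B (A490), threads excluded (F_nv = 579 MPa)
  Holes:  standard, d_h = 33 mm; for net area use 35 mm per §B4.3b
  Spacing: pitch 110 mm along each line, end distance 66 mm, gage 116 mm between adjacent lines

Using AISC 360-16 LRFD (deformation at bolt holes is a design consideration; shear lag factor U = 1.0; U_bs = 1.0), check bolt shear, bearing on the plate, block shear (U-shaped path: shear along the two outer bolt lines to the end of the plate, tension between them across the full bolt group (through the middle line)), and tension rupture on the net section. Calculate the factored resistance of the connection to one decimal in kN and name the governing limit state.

1085.4 kN (net-section rupture governs)

Bolt shear: A_b = π(30)²/4 = 706.86 mm². φR_n = 0.75 × 579 × 706.86 × 15 × 1 = 4604.3 kN.
Bearing (12 mm plate, F_u = 450 MPa): end bolts L_c = 66 − 33/2 = 49.5, R_n = min(1.2×49.5×12×450, 2.4×30×12×450) = 320.76 kN/bolt; interior L_c = 110 − 33 = 77, R_n = 388.8 kN/bolt. φR_n = 0.75 × (3×320.76 + 12×388.8) = 4220.9 kN.
Block shear: shear path 2×[66+4×110] = 2×506 mm, A_gv = 12144, A_nv = 2×(506 − 4.5×35)×12 = 8364 mm²; tension across gage: (232 − 2×35)×12 = 1944 mm². R_n = min(0.6×450×8364, 0.6×345×12144) + 1.0×450×1944 = min(2258.3, 2513.8) + 874.8 = 3133.1 kN. φR_n = 0.75 × 3133.1 = 2349.8 kN.
Tension rupture (net): A_n = (373 − 3×35)×12 = 3216 mm² (U = 1.0, A_e = A_n). φR_n = 0.75 × 450 × 3216 = 1085.4 kN.
Governing: min(4604.3, 4220.9, 2349.8, 1085.4) = 1085.4 kN → net-section rupture.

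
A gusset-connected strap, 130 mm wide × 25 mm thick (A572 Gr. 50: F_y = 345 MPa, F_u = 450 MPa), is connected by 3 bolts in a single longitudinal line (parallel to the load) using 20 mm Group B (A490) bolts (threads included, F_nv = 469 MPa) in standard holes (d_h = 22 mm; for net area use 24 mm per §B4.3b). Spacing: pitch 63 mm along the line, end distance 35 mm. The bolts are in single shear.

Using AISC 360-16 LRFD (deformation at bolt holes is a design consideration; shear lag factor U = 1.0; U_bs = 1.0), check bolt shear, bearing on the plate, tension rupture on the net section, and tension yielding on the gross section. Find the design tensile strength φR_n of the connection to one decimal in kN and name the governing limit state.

331.5 kN (bolt shear governs)

Bolt shear: A_b = π(20)²/4 = 314.16 mm². φR_n = 0.75 × 469 × 314.16 × 3 × 1 = 331.5 kN.
Bearing (25 mm plate, F_u = 450 MPa): end bolts L_c = 35 − 22/2 = 24, R_n = min(1.2×24×25×450, 2.4×20×25×450) = 324 kN/bolt; interior L_c = 63 − 22 = 41, R_n = 540 kN/bolt. φR_n = 0.75 × (1×324 + 2×540) = 1053.0 kN.
Tension rupture (net): A_n = (130 − 1×24)×25 = 2650 mm² (U = 1.0, A_e = A_n). φR_n = 0.75 × 450 × 2650 = 894.4 kN.
Tension yield (gross): A_g = 130×25 = 3250 mm². φR_n = 0.90 × 345 × 3250 = 1009.1 kN.
Governing: min(331.5, 1053.0, 894.4, 1009.1) = 331.5 kN → bolt shear.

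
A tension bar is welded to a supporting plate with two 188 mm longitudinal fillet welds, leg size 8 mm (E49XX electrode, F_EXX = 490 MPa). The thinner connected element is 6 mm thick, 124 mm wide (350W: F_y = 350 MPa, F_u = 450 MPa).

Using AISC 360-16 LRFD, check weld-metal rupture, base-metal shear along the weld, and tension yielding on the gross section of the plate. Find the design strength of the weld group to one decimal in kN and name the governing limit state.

234.4 kN (gross-section yield governs)

Weld metal: throat = 0.707×8 = 5.656 mm, L = 2×188 = 376 mm. φR_n = 0.75 × 0.6 × 490 × 5.656 × 376 = 468.9 kN.
Base metal shear (6 mm plate): yield φR_n = 1.0×0.6×350×6×376 = 473.8 kN; rupture φR_n = 0.75×0.6×450×6×376 = 456.8 kN; take 456.8 kN (rupture).
Tension yield (gross): A_g = 124×6 = 744 mm². φR_n = 0.90 × 350 × 744 = 234.4 kN.
Governing: min(468.9, 456.8, 234.4) = 234.4 kN → gross-section yield.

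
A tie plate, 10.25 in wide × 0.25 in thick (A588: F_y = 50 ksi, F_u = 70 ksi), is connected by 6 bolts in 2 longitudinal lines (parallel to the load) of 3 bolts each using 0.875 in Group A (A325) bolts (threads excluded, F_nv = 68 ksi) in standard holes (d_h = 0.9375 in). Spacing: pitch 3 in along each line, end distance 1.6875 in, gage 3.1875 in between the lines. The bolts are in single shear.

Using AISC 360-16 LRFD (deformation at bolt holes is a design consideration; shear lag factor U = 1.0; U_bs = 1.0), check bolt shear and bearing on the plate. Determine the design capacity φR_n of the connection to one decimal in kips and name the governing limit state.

Bolt shear: A_b = π(0.875)²/4 = 0.60132 in². φR_n = 0.75 × 68 × 0.60132 × 6 × 1 = 184.0 kips.
Bearing (0.25 in plate, F_u = 70 ksi): end bolts L_c = 1.6875 − 0.9375/2 = 1.21875, R_n = min(1.2×1.21875×0.25×70, 2.4×0.875×0.25×70) = 25.594 kips/bolt; interior L_c = 3 − 0.9375 = 2.0625, R_n = 36.75 kips/bolt. φR_n = 0.75 × (2×25.594 + 4×36.75) = 148.6 kips.
Governing: min(184.0, 148.6) = 148.6 kips → bearing.

148.6 kips (bearing governs)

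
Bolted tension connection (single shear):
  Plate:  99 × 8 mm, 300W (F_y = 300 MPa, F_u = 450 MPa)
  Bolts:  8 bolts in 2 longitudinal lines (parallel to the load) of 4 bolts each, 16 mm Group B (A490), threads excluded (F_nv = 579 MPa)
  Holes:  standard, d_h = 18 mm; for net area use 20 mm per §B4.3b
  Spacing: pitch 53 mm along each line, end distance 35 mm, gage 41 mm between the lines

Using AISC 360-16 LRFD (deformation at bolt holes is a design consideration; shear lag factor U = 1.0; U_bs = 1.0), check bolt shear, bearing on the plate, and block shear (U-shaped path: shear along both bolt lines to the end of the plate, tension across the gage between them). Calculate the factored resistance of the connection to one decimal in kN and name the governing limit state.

Bolt shear: A_b = π(16)²/4 = 201.06 mm². φR_n = 0.75 × 579 × 201.06 × 8 × 1 = 698.5 kN.
Bearing (8 mm plate, F_u = 450 MPa): end bolts L_c = 35 − 18/2 = 26, R_n = min(1.2×26×8×450, 2.4×16×8×450) = 112.32 kN/bolt; interior L_c = 53 − 18 = 35, R_n = 138.24 kN/bolt. φR_n = 0.75 × (2×112.32 + 6×138.24) = 790.6 kN.
Block shear: shear path 2×[35+3×53] = 2×194 mm, A_gv = 3104, A_nv = 2×(194 − 3.5×20)×8 = 1984 mm²; tension across gage: (41 − 1×20)×8 = 168 mm². R_n = min(0.6×450×1984, 0.6×300×3104) + 1.0×450×168 = min(535.68, 558.72) + 75.6 = 611.28 kN. φR_n = 0.75 × 611.28 = 458.5 kN.
Governing: min(698.5, 790.6, 458.5) = 458.5 kN → block shear.

458.5 kN (block shear governs)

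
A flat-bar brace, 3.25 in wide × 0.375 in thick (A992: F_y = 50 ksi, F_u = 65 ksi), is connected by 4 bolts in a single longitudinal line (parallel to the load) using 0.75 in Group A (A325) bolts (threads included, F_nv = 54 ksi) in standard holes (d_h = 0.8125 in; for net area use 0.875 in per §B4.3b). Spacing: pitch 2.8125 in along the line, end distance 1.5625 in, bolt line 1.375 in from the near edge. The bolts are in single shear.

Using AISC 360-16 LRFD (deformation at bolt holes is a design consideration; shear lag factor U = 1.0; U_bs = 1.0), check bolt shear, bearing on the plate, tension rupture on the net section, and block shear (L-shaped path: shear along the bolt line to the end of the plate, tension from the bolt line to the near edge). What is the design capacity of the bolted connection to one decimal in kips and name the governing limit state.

43.4 kips (net-section rupture governs)

Bolt shear: A_b = π(0.75)²/4 = 0.44179 in². φR_n = 0.75 × 54 × 0.44179 × 4 × 1 = 71.6 kips.
Bearing (0.375 in plate, F_u = 65 ksi): end bolts L_c = 1.5625 − 0.8125/2 = 1.15625, R_n = min(1.2×1.15625×0.375×65, 2.4×0.75×0.375×65) = 33.82 kips/bolt; interior L_c = 2.8125 − 0.8125 = 2, R_n = 43.875 kips/bolt. φR_n = 0.75 × (1×33.82 + 3×43.875) = 124.1 kips.
Tension rupture (net): A_n = (3.25 − 1×0.875)×0.375 = 0.89063 in² (U = 1.0, A_e = A_n). φR_n = 0.75 × 65 × 0.89063 = 43.4 kips.
Block shear: shear path 1×[1.5625+3×2.8125] = 1×10 in, A_gv = 3.75, A_nv = 1×(10 − 3.5×0.875)×0.375 = 2.6016 in²; tension to near edge: (1.375 − 0.5×0.875)×0.375 = 0.35156 in². R_n = min(0.6×65×2.6016, 0.6×50×3.75) + 1.0×65×0.35156 = min(101.46, 112.5) + 22.851 = 124.31 kips. φR_n = 0.75 × 124.31 = 93.2 kips.
Governing: min(71.6, 124.1, 43.4, 93.2) = 43.4 kips → net-section rupture.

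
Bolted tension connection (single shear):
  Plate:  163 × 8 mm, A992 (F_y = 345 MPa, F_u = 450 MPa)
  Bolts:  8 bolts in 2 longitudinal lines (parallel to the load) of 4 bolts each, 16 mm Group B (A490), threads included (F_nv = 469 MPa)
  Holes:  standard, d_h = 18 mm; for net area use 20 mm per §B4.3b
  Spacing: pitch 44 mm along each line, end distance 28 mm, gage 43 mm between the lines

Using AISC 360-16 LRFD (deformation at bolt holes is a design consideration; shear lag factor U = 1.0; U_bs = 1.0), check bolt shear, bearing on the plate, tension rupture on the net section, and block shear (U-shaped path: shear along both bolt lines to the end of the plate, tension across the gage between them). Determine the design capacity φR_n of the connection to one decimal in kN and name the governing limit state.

Bolt shear: A_b = π(16)²/4 = 201.06 mm². φR_n = 0.75 × 469 × 201.06 × 8 × 1 = 565.8 kN.
Bearing (8 mm plate, F_u = 450 MPa): end bolts L_c = 28 − 18/2 = 19, R_n = min(1.2×19×8×450, 2.4×16×8×450) = 82.08 kN/bolt; interior L_c = 44 − 18 = 26, R_n = 112.32 kN/bolt. φR_n = 0.75 × (2×82.08 + 6×112.32) = 628.6 kN.
Tension rupture (net): A_n = (163 − 2×20)×8 = 984 mm² (U = 1.0, A_e = A_n). φR_n = 0.75 × 450 × 984 = 332.1 kN.
Block shear: shear path 2×[28+3×44] = 2×160 mm, A_gv = 2560, A_nv = 2×(160 − 3.5×20)×8 = 1440 mm²; tension across gage: (43 − 1×20)×8 = 184 mm². R_n = min(0.6×450×1440, 0.6×345×2560) + 1.0×450×184 = min(388.8, 529.92) + 82.8 = 471.6 kN. φR_n = 0.75 × 471.6 = 353.7 kN.
Governing: min(565.8, 628.6, 332.1, 353.7) = 332.1 kN → net-section rupture.

332.1 kN (net-section rupture governs)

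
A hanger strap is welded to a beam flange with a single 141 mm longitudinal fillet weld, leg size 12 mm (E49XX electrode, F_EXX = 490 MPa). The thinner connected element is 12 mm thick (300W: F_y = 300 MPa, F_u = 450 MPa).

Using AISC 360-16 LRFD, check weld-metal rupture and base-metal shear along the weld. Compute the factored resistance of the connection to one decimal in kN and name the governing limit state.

Weld metal: throat = 0.707×12 = 8.484 mm, L = 141 mm. φR_n = 0.75 × 0.6 × 490 × 8.484 × 141 = 263.8 kN.
Base metal shear (12 mm plate): yield φR_n = 1.0×0.6×300×12×141 = 304.6 kN; rupture φR_n = 0.75×0.6×450×12×141 = 342.6 kN; take 304.6 kN (yield).
Governing: min(263.8, 304.6) = 263.8 kN → weld metal.

263.8 kN (weld metal governs)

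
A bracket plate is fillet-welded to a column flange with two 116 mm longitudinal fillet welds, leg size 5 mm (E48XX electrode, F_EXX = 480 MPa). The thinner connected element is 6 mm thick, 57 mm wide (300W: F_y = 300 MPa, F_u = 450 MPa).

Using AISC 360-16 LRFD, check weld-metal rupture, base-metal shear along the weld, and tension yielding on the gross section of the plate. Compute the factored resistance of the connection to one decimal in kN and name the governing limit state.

92.3 kN (gross-section yield governs)

Weld metal: throat = 0.707×5 = 3.535 mm, L = 2×116 = 232 mm. φR_n = 0.75 × 0.6 × 480 × 3.535 × 232 = 177.1 kN.
Base metal shear (6 mm plate): yield φR_n = 1.0×0.6×300×6×232 = 250.6 kN; rupture φR_n = 0.75×0.6×450×6×232 = 281.9 kN; take 250.6 kN (yield).
Tension yield (gross): A_g = 57×6 = 342 mm². φR_n = 0.90 × 300 × 342 = 92.3 kN.
Governing: min(177.1, 250.6, 92.3) = 92.3 kN → gross-section yield.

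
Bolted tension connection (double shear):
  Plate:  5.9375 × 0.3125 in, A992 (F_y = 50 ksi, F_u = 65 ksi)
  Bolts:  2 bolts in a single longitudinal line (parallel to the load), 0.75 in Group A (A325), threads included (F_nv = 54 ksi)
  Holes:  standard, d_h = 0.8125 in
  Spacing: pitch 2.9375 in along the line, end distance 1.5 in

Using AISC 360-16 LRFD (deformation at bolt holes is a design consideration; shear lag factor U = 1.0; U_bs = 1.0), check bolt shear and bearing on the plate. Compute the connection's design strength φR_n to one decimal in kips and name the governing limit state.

Bolt shear: A_b = π(0.75)²/4 = 0.44179 in². φR_n = 0.75 × 54 × 0.44179 × 2 × 2 = 71.6 kips.
Bearing (0.3125 in plate, F_u = 65 ksi): end bolts L_c = 1.5 − 0.8125/2 = 1.09375, R_n = min(1.2×1.09375×0.3125×65, 2.4×0.75×0.3125×65) = 26.66 kips/bolt; interior L_c = 2.9375 − 0.8125 = 2.125, R_n = 36.563 kips/bolt. φR_n = 0.75 × (1×26.66 + 1×36.563) = 47.4 kips.
Governing: min(71.6, 47.4) = 47.4 kips → bearing.

47.4 kips (bearing governs)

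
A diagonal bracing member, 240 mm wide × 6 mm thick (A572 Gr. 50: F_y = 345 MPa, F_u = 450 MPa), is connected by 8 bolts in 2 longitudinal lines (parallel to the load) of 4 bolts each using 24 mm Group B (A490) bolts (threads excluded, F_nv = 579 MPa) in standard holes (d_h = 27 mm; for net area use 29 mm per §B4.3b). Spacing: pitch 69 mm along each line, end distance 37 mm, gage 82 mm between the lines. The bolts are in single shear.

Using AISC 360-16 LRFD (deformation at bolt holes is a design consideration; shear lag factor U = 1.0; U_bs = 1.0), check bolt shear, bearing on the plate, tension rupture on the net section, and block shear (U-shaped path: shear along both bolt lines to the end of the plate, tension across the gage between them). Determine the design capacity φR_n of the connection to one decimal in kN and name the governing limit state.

368.6 kN (net-section rupture governs)

Bolt shear: A_b = π(24)²/4 = 452.39 mm². φR_n = 0.75 × 579 × 452.39 × 8 × 1 = 1571.6 kN.
Bearing (6 mm plate, F_u = 450 MPa): end bolts L_c = 37 − 27/2 = 23.5, R_n = min(1.2×23.5×6×450, 2.4×24×6×450) = 76.14 kN/bolt; interior L_c = 69 − 27 = 42, R_n = 136.08 kN/bolt. φR_n = 0.75 × (2×76.14 + 6×136.08) = 726.6 kN.
Tension rupture (net): A_n = (240 − 2×29)×6 = 1092 mm² (U = 1.0, A_e = A_n). φR_n = 0.75 × 450 × 1092 = 368.6 kN.
Block shear: shear path 2×[37+3×69] = 2×244 mm, A_gv = 2928, A_nv = 2×(244 − 3.5×29)×6 = 1710 mm²; tension across gage: (82 − 1×29)×6 = 318 mm². R_n = min(0.6×450×1710, 0.6×345×2928) + 1.0×450×318 = min(461.7, 606.1) + 143.1 = 604.8 kN. φR_n = 0.75 × 604.8 = 453.6 kN.
Governing: min(1571.6, 726.6, 368.6, 453.6) = 368.6 kN → net-section rupture.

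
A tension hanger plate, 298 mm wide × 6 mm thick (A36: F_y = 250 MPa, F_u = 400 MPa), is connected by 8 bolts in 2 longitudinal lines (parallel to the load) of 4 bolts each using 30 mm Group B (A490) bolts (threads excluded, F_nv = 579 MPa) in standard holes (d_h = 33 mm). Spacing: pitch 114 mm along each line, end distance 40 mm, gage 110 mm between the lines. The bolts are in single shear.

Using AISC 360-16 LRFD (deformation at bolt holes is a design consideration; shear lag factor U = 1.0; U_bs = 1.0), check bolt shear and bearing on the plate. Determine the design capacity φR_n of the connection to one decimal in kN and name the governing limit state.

879.1 kN (bearing governs)

Bolt shear: A_b = π(30)²/4 = 706.86 mm². φR_n = 0.75 × 579 × 706.86 × 8 × 1 = 2455.6 kN.
Bearing (6 mm plate, F_u = 400 MPa): end bolts L_c = 40 − 33/2 = 23.5, R_n = min(1.2×23.5×6×400, 2.4×30×6×400) = 67.68 kN/bolt; interior L_c = 114 − 33 = 81, R_n = 172.8 kN/bolt. φR_n = 0.75 × (2×67.68 + 6×172.8) = 879.1 kN.
Governing: min(2455.6, 879.1) = 879.1 kN → bearing.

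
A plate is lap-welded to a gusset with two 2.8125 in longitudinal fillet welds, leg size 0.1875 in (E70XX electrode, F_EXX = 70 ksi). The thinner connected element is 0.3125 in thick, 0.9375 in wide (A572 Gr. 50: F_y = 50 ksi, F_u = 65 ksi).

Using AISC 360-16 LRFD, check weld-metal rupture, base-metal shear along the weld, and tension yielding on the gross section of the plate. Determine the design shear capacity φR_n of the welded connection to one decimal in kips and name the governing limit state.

13.2 kips (gross-section yield governs)

Weld metal: throat = 0.707×0.1875 = 0.13256 in, L = 2×2.8125 = 5.625 in. φR_n = 0.75 × 0.6 × 70 × 0.13256 × 5.625 = 23.5 kips.
Base metal shear (0.3125 in plate): yield φR_n = 1.0×0.6×50×0.3125×5.625 = 52.7 kips; rupture φR_n = 0.75×0.6×65×0.3125×5.625 = 51.4 kips; take 51.4 kips (rupture).
Tension yield (gross): A_g = 0.9375×0.3125 = 0.29297 in². φR_n = 0.90 × 50 × 0.29297 = 13.2 kips.
Governing: min(23.5, 51.4, 13.2) = 13.2 kips → gross-section yield.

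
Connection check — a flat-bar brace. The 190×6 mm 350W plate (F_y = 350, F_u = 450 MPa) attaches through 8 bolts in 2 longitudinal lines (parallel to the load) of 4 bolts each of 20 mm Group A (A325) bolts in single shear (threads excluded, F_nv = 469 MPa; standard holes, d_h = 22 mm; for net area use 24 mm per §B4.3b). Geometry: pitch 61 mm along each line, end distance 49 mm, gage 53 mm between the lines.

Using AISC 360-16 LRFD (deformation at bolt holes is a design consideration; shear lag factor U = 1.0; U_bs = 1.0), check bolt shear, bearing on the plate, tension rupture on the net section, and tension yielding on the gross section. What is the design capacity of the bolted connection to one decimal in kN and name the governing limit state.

287.6 kN (net-section rupture governs)

Bolt shear: A_b = π(20)²/4 = 314.16 mm². φR_n = 0.75 × 469 × 314.16 × 8 × 1 = 884.0 kN.
Bearing (6 mm plate, F_u = 450 MPa): end bolts L_c = 49 − 22/2 = 38, R_n = min(1.2×38×6×450, 2.4×20×6×450) = 123.12 kN/bolt; interior L_c = 61 − 22 = 39, R_n = 126.36 kN/bolt. φR_n = 0.75 × (2×123.12 + 6×126.36) = 753.3 kN.
Tension rupture (net): A_n = (190 − 2×24)×6 = 852 mm² (U = 1.0, A_e = A_n). φR_n = 0.75 × 450 × 852 = 287.6 kN.
Tension yield (gross): A_g = 190×6 = 1140 mm². φR_n = 0.90 × 350 × 1140 = 359.1 kN.
Governing: min(884.0, 753.3, 287.6, 359.1) = 287.6 kN → net-section rupture.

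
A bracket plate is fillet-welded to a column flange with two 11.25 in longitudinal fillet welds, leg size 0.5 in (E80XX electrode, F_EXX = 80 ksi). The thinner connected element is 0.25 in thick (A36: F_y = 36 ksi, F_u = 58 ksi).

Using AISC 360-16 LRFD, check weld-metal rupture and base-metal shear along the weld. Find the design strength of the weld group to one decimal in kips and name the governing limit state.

121.5 kips (base-metal shear governs)

Weld metal: throat = 0.707×0.5 = 0.3535 in, L = 2×11.25 = 22.5 in. φR_n = 0.75 × 0.6 × 80 × 0.3535 × 22.5 = 286.3 kips.
Base metal shear (0.25 in plate): yield φR_n = 1.0×0.6×36×0.25×22.5 = 121.5 kips; rupture φR_n = 0.75×0.6×58×0.25×22.5 = 146.8 kips; take 121.5 kips (yield).
Governing: min(286.3, 121.5) = 121.5 kips → base-metal shear.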